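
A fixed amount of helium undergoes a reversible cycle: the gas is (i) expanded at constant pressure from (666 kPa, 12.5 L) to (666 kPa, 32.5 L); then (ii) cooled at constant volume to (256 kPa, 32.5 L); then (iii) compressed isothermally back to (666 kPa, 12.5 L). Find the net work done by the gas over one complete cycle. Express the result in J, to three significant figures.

Leg (i): W = PΔV = (666)(32.5 − 12.5) = 13320 J.
Leg (ii): W = 0.
Leg (iii): W = PᵢVᵢ ln(V_f/Vᵢ) = (8320) ln(12.5/32.5) = -7950 J.
W_net = 13320 − 7950 = 5370 J.

W_net ≈ 5370 J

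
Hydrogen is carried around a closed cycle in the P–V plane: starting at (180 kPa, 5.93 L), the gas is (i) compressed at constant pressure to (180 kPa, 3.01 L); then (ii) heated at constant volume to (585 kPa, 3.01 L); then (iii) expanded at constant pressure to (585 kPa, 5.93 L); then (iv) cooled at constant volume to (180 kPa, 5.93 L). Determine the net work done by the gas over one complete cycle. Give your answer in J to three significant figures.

Constant-volume legs do no work.
W(i) = (180)(3.01 − 5.93) = -525.6 J; W(iii) = (585)(5.93 − 3.01) = 1708 J.
W_net = -525.6 + 1708 = 1183 J (the clockwise enclosed area).

W_net ≈ 1180 J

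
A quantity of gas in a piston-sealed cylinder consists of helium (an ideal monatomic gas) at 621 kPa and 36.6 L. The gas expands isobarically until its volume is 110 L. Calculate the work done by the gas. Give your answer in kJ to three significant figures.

Isobaric: W = P ΔV.
W = (621 kPa)(110 − 36.6 L) = (621)(73.4) = 45581 J.

W ≈ 45.6 kJ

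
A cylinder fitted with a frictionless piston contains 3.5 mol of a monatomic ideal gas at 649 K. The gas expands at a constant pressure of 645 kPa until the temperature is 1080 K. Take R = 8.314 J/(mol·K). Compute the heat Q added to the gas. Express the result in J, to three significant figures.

Isobaric: W = nRΔT = (3.5)(8.314)(431) = 12542 J.
ΔU = nCᵥΔT with Cᵥ = 3R/2: ΔU = (3.5)(12.47)(431) = 18813 J.
Q = ΔU + W = 18813 + 12542 = 31354 J.

Q ≈ 31400 J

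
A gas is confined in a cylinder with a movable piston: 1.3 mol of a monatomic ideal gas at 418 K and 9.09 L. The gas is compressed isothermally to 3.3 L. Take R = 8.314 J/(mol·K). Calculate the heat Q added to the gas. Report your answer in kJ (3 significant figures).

Isothermal ⇒ ΔU = 0, so Q = W = nRT ln(V₂/V₁).
Q = (1.3)(8.314)(418) ln(3.3/9.09) = 4518 × -1.013 = -4578 J.

Q ≈ -4.58 kJ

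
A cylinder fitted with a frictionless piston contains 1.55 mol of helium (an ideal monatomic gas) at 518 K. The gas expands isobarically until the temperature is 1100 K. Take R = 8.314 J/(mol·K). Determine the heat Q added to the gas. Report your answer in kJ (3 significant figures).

Isobaric: W = nRΔT = (1.55)(8.314)(582) = 7500 J.
ΔU = nCᵥΔT with Cᵥ = 3R/2: ΔU = (1.55)(12.47)(582) = 11250 J.
Q = ΔU + W = 11250 + 7500 = 18750 J.

Q ≈ 18.8 kJ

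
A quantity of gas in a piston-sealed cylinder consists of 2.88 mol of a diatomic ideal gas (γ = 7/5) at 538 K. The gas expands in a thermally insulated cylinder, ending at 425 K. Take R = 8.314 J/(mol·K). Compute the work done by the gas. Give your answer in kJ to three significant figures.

Adiabatic ⇒ Q = 0, so W_by = −ΔU = nCᵥ(T₁ − T₂).
Cᵥ = 5R/2 = 20.79 J/(mol·K).
W = (2.88)(20.79)(538 − 425) = 6764 J.

W ≈ 6.76 kJ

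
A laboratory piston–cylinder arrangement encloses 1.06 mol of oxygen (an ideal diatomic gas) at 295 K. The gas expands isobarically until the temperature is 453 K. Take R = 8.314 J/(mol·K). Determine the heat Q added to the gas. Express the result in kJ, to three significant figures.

Isobaric: W = nRΔT = (1.06)(8.314)(158) = 1392 J.
ΔU = nCᵥΔT with Cᵥ = 5R/2: ΔU = (1.06)(20.79)(158) = 3481 J.
Q = ΔU + W = 3481 + 1392 = 4874 J.

Q ≈ 4.87 kJ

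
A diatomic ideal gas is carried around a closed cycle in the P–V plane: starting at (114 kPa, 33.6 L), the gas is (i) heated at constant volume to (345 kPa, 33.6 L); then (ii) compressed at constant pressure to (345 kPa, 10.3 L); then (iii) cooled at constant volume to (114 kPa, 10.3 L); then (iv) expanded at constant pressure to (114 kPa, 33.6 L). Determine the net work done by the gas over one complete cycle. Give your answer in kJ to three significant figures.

W_net ≈ -5.38 kJ

Constant-volume legs do no work.
W(ii) = (345)(10.3 − 33.6) = -8038 J; W(iv) = (114)(33.6 − 10.3) = 2656 J.
W_net = -8038 + 2656 = -5382 J (the counter-clockwise enclosed area).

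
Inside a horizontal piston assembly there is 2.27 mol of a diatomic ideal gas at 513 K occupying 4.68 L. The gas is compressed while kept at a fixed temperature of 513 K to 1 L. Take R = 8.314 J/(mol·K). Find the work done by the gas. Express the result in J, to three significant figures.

W ≈ -14900 J

Isothermal: W = nRT ln(V₂/V₁).
W = (2.27)(8.314)(513) × ln(1/4.68)
  = 9682 × -1.543
W_by_gas = -14942 J.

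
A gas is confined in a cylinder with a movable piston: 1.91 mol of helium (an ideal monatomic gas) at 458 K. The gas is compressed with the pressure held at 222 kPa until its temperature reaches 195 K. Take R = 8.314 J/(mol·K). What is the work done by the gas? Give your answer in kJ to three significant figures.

W ≈ -4.18 kJ

Isobaric: W = P ΔV = nR ΔT.
W = (1.91)(8.314)(195 − 458) = -4176 J.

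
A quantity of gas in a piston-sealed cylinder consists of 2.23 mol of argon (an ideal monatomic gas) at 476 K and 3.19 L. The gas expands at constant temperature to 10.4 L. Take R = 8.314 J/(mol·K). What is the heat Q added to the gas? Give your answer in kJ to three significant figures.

Isothermal ⇒ ΔU = 0, so Q = W = nRT ln(V₂/V₁).
Q = (2.23)(8.314)(476) ln(10.4/3.19) = 8825 × 1.182 = 10429 J.

Q ≈ 10.4 kJ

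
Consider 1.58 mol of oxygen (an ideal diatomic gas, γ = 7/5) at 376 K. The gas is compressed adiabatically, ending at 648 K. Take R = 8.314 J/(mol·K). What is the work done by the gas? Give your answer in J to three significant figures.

Adiabatic ⇒ Q = 0, so W_by = −ΔU = nCᵥ(T₁ − T₂).
Cᵥ = 5R/2 = 20.79 J/(mol·K).
W = (1.58)(20.79)(376 − 648) = -8933 J.

W ≈ -8930 J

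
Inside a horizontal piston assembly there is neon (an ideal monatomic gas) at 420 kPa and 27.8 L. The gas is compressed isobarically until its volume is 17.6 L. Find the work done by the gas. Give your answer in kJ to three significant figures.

W ≈ -4.28 kJ

Isobaric: W = P ΔV.
W = (420 kPa)(17.6 − 27.8 L) = (420)(-10.2) = -4284 J.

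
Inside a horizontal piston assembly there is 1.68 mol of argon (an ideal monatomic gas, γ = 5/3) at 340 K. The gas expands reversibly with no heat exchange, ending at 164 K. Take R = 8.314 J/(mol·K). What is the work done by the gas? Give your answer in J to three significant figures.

W ≈ 3690 J

Adiabatic ⇒ Q = 0, so W_by = −ΔU = nCᵥ(T₁ − T₂).
Cᵥ = 3R/2 = 12.47 J/(mol·K).
W = (1.68)(12.47)(340 − 164) = 3687 J.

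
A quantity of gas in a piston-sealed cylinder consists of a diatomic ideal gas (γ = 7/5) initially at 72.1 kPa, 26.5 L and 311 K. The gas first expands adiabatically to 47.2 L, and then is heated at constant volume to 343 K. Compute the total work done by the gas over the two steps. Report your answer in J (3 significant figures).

W_total ≈ 985 J

Step 1 (adiabatic): W = (P₁V₁ − P₂V₂)/(γ−1) = (1911 − 1517)/0.4 = 984.8 J.
Step 2 (isochoric): W = 0 (constant volume).
W_total = 984.8 + 0 = 984.8 J.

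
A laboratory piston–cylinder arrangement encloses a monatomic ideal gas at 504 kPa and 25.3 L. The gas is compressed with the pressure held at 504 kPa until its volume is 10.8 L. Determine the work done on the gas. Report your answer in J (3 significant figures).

Isobaric: W = P ΔV.
W = (504 kPa)(10.8 − 25.3 L) = (504)(-14.5) = -7308 J.
Work on gas = −W_by = 7308 J.

W ≈ 7310 J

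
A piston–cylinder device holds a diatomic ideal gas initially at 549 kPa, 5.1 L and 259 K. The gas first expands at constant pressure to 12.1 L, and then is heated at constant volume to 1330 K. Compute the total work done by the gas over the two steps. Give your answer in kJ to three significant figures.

W_total ≈ 3.84 kJ

Step 1 (isobaric): W = PΔV = (549 kPa)(12.1 − 5.1 L) = 3843 J.
Step 2 (isochoric): W = 0 (constant volume).
W_total = 3843 + 0 = 3843 J.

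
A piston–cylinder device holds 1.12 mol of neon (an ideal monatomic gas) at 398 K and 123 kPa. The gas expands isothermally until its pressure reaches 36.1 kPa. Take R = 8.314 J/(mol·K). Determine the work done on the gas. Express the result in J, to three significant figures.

Isothermal process: W = nRT ln(V₂/V₁) = nRT ln(P₁/P₂).
W = (1.12)(8.314)(398) × ln(123/36.1)
  = 3706 × ln(3.407) = 3706 × 1.226
W_by_gas = 4543 J; work on gas = −W_by = -4543 J.

W ≈ -4540 J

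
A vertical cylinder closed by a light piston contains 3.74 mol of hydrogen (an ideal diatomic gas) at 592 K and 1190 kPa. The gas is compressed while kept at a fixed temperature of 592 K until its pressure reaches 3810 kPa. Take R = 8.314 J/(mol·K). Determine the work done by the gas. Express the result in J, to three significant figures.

W ≈ -21400 J

Isothermal process: W = nRT ln(V₂/V₁) = nRT ln(P₁/P₂).
W = (3.74)(8.314)(592) × ln(1190/3810)
  = 18408 × ln(0.3123) = 18408 × -1.164
W_by_gas = -21421 J.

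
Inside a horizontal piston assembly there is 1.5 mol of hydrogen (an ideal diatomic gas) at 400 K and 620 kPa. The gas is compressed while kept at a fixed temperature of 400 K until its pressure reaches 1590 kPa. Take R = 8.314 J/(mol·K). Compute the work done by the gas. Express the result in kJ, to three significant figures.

W ≈ -4.70 kJ

Isothermal process: W = nRT ln(V₂/V₁) = nRT ln(P₁/P₂).
W = (1.5)(8.314)(400) × ln(620/1590)
  = 4988 × ln(0.3899) = 4988 × -0.9418
W_by_gas = -4698 J.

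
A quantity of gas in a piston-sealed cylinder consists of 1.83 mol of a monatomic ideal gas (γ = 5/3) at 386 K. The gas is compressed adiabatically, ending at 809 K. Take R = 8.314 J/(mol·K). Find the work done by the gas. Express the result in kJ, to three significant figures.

W ≈ -9.65 kJ

Adiabatic ⇒ Q = 0, so W_by = −ΔU = nCᵥ(T₁ − T₂).
Cᵥ = 3R/2 = 12.47 J/(mol·K).
W = (1.83)(12.47)(386 − 809) = -9654 J.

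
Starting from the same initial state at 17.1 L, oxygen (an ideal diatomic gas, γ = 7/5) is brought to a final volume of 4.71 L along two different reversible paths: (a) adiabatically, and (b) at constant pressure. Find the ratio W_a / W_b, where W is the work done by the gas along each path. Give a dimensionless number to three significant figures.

Path (a) adiabatic: W = P₁V₁(1 − (V₁/V₂)^(γ−1))/(γ−1) → W_a/(P₁V₁) = -1.687.
Path (b) isobaric: W = P₁(V₂ − V₁) → W_b/(P₁V₁) = -0.7246.
W_a / W_b = -1.687 / -0.7246 = 2.329.

W_a / W_b ≈ 2.33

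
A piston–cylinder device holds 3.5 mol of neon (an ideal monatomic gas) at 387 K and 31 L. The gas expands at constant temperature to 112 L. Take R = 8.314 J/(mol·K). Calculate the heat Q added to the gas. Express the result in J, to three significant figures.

Isothermal ⇒ ΔU = 0, so Q = W = nRT ln(V₂/V₁).
Q = (3.5)(8.314)(387) ln(112/31) = 11261 × 1.285 = 14465 J.

Q ≈ 14500 J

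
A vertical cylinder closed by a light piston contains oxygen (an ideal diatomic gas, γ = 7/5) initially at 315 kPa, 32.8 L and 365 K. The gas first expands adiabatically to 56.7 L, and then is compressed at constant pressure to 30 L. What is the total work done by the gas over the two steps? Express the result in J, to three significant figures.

Step 1 (adiabatic): W = (P₁V₁ − P₂V₂)/(γ−1) = (10332 − 8300)/0.4 = 5079 J.
After step 1: P = 146.4 kPa, V = 56.7 L, T = 293.2 K.
Step 2 (isobaric): W = PΔV = (146.4 kPa)(30 − 56.7 L) = -3909 J.
W_total = 5079 − 3909 = 1170 J.

W_total ≈ 1170 J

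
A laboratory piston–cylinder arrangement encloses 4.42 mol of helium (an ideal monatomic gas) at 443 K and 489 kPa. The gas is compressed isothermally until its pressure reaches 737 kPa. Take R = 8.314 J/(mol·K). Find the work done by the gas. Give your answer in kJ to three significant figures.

W ≈ -6.68 kJ

Isothermal process: W = nRT ln(V₂/V₁) = nRT ln(P₁/P₂).
W = (4.42)(8.314)(443) × ln(489/737)
  = 16279 × ln(0.6635) = 16279 × -0.4102
W_by_gas = -6678 J.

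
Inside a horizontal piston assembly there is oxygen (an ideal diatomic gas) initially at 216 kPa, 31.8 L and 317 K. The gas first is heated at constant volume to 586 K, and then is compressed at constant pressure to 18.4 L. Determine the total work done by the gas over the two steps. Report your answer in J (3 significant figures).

Step 1 (isochoric): W = 0 (constant volume).
After step 1: P = 399.3 kPa (V unchanged).
Step 2 (isobaric): W = PΔV = (399.3 kPa)(18.4 − 31.8 L) = -5351 J.
W_total = 0 − 5351 = -5351 J.

W_total ≈ -5350 J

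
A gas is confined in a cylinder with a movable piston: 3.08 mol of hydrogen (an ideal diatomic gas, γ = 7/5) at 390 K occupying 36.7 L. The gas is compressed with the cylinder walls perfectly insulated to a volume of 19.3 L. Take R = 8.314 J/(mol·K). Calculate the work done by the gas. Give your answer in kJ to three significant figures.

W ≈ -7.32 kJ

Adiabatic: TV^(γ−1) = const with γ = 7/5.
T₂ = T₁ (V₁/V₂)^(γ−1) = 390 × (36.7/19.3)^0.4 = 390 × 1.293 = 504.3 K.
W_by = nCᵥ(T₁ − T₂) = (3.08)(20.79)(390 − 504.3) = -7319 J.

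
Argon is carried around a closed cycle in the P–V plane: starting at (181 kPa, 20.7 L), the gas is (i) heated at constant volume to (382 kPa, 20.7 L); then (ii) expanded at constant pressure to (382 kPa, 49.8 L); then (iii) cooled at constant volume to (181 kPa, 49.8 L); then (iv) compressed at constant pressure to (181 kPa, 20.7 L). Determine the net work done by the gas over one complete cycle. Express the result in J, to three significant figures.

Constant-volume legs do no work.
W(ii) = (382)(49.8 − 20.7) = 11116 J; W(iv) = (181)(20.7 − 49.8) = -5267 J.
W_net = 11116 − 5267 = 5849 J (the clockwise enclosed area).

W_net ≈ 5850 J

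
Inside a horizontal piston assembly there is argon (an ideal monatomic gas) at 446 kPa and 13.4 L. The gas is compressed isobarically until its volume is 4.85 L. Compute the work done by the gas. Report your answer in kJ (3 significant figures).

Isobaric: W = P ΔV.
W = (446 kPa)(4.85 − 13.4 L) = (446)(-8.55) = -3813 J.

W ≈ -3.81 kJ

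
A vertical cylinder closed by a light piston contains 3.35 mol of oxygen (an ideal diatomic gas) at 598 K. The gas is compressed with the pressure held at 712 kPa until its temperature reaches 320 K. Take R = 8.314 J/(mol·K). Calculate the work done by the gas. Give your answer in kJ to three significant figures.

W ≈ -7.74 kJ

Isobaric: W = P ΔV = nR ΔT.
W = (3.35)(8.314)(320 − 598) = -7743 J.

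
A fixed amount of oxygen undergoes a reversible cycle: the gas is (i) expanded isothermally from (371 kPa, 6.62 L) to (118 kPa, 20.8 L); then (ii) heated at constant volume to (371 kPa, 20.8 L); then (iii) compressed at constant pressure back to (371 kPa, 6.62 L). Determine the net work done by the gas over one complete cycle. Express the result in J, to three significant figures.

W_net ≈ -2450 J

Leg (i): W = PᵢVᵢ ln(V_f/Vᵢ) = (2456) ln(20.8/6.62) = 2812 J.
Leg (ii): W = 0.
Leg (iii): W = PΔV = (371)(6.62 − 20.8) = -5261 J.
W_net = 2812 − 5261 = -2449 J.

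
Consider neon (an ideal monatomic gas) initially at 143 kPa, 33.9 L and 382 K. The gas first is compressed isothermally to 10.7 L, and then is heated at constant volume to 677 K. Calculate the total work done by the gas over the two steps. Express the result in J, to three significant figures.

W_total ≈ -5590 J

Step 1 (isothermal): W = P₁V₁ ln(V₂/V₁) = (4848) ln(10.7/33.9) = -5590 J.
Step 2 (isochoric): W = 0 (constant volume).
W_total = -5590 + 0 = -5590 J.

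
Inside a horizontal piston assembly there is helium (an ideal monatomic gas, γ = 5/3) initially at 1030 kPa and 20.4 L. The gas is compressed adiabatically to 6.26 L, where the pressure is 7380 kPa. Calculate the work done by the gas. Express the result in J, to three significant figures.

Adiabatic: W = (P₁V₁ − P₂V₂)/(γ − 1) with γ = 5/3.
P₁V₁ = 21012 J, P₂V₂ = 46199 J.
W = (21012 − 46199) / 0.6667 = -37780 J.

W ≈ -37800 J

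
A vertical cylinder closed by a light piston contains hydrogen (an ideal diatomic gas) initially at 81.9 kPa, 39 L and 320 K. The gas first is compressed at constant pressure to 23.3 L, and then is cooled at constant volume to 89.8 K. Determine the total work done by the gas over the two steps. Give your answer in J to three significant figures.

W_total ≈ -1290 J

Step 1 (isobaric): W = PΔV = (81.9 kPa)(23.3 − 39 L) = -1286 J.
Step 2 (isochoric): W = 0 (constant volume).
W_total = -1286 + 0 = -1286 J.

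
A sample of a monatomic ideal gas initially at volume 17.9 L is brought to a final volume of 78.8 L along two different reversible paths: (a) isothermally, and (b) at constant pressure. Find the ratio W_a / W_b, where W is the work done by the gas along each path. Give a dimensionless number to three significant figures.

Path (a) isothermal: W = P₁V₁ ln(V₂/V₁) → W_a/(P₁V₁) = 1.482.
Path (b) isobaric: W = P₁(V₂ − V₁) → W_b/(P₁V₁) = 3.402.
W_a / W_b = 1.482 / 3.402 = 0.4356.

W_a / W_b ≈ 0.436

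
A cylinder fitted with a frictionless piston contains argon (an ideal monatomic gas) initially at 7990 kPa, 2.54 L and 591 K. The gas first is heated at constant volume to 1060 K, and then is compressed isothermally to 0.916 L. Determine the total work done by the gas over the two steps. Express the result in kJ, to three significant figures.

Step 1 (isochoric): W = 0 (constant volume).
After step 1: P = 14331 kPa (V unchanged).
Step 2 (isothermal): W = P₁V₁ ln(V₂/V₁) = (36400) ln(0.916/2.54) = -37124 J.
W_total = 0 − 37124 = -37124 J.

W_total ≈ -37.1 kJ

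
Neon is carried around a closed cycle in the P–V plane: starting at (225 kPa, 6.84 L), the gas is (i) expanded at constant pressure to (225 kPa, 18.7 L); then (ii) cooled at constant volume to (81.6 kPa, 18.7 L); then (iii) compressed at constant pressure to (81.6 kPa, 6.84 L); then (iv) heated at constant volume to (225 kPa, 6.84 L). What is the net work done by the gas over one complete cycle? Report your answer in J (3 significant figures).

W_net ≈ 1700 J

Constant-volume legs do no work.
W(i) = (225)(18.7 − 6.84) = 2668 J; W(iii) = (81.6)(6.84 − 18.7) = -967.8 J.
W_net = 2668 − 967.8 = 1701 J (the clockwise enclosed area).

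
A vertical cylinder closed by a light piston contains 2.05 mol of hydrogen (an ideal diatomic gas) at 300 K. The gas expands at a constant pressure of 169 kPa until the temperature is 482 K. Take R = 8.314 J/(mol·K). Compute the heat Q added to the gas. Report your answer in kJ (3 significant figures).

Isobaric: W = nRΔT = (2.05)(8.314)(182) = 3102 J.
ΔU = nCᵥΔT with Cᵥ = 5R/2: ΔU = (2.05)(20.79)(182) = 7755 J.
Q = ΔU + W = 7755 + 3102 = 10857 J.

Q ≈ 10.9 kJ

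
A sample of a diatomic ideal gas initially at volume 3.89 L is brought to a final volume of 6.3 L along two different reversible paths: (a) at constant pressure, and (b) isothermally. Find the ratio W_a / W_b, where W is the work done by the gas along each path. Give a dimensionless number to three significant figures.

Path (a) isobaric: W = P₁(V₂ − V₁) → W_a/(P₁V₁) = 0.6195.
Path (b) isothermal: W = P₁V₁ ln(V₂/V₁) → W_b/(P₁V₁) = 0.4821.
W_a / W_b = 0.6195 / 0.4821 = 1.285.

W_a / W_b ≈ 1.28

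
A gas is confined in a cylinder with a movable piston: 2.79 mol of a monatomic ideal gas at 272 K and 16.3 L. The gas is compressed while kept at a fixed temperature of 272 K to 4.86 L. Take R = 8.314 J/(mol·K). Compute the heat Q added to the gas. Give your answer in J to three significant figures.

Isothermal ⇒ ΔU = 0, so Q = W = nRT ln(V₂/V₁).
Q = (2.79)(8.314)(272) ln(4.86/16.3) = 6309 × -1.21 = -7635 J.

Q ≈ -7640 J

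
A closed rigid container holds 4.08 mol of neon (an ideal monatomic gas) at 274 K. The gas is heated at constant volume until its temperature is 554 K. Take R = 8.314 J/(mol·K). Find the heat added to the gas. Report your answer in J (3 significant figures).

Constant volume ⇒ W = 0, so Q = ΔU = nCᵥΔT with Cᵥ = 3R/2 = 12.47 J/(mol·K).
ΔU = (4.08)(12.47)(554 − 274) = 14247 J.

Q ≈ 14200 J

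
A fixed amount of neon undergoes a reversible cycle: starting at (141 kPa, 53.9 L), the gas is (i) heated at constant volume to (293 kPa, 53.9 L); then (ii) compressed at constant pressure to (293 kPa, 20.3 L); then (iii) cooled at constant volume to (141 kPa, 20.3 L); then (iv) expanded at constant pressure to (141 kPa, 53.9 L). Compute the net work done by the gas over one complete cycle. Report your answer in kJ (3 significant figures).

W_net ≈ -5.11 kJ

Constant-volume legs do no work.
W(ii) = (293)(20.3 − 53.9) = -9845 J; W(iv) = (141)(53.9 − 20.3) = 4738 J.
W_net = -9845 + 4738 = -5107 J (the counter-clockwise enclosed area).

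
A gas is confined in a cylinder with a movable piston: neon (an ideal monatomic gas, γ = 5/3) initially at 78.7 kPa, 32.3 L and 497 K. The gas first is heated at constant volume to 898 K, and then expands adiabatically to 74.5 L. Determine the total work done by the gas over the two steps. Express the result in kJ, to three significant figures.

Step 1 (isochoric): W = 0 (constant volume).
After step 1: P = 142.2 kPa (V unchanged).
Step 2 (adiabatic): W = (P₁V₁ − P₂V₂)/(γ−1) = (4593 − 2631)/0.667 = 2943 J.
W_total = 0 + 2943 = 2943 J.

W_total ≈ 2.94 kJ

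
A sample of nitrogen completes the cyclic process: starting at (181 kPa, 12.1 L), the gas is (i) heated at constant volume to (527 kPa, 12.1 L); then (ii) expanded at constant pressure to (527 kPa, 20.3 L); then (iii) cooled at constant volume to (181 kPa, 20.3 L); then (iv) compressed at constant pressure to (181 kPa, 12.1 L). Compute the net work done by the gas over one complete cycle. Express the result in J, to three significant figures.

Constant-volume legs do no work.
W(ii) = (527)(20.3 − 12.1) = 4321 J; W(iv) = (181)(12.1 − 20.3) = -1484 J.
W_net = 4321 − 1484 = 2837 J (the clockwise enclosed area).

W_net ≈ 2840 J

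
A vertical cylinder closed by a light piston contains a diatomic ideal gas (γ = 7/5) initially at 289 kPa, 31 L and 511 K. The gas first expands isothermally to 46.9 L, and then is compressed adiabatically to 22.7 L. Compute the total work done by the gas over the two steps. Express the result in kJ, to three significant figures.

Step 1 (isothermal): W = P₁V₁ ln(V₂/V₁) = (8959) ln(46.9/31) = 3709 J.
After step 1: P = 191 kPa, V = 46.9 L, T = 511 K.
Step 2 (adiabatic): W = (P₁V₁ − P₂V₂)/(γ−1) = (8959 − 11976)/0.4 = -7543 J.
W_total = 3709 − 7543 = -3834 J.

W_total ≈ -3.83 kJ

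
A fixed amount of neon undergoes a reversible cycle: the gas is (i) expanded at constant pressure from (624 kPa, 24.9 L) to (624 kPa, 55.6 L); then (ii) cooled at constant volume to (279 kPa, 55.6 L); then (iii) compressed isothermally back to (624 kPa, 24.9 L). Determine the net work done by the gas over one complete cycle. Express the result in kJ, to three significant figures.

Leg (i): W = PΔV = (624)(55.6 − 24.9) = 19157 J.
Leg (ii): W = 0.
Leg (iii): W = PᵢVᵢ ln(V_f/Vᵢ) = (15512) ln(24.9/55.6) = -12461 J.
W_net = 19157 − 12461 = 6695 J.

W_net ≈ 6.70 kJ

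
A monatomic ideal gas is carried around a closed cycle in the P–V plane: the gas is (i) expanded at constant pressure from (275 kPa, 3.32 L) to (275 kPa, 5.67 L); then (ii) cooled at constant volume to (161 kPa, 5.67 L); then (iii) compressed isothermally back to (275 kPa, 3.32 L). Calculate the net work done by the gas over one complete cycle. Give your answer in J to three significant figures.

W_net ≈ 158 J

Leg (i): W = PΔV = (275)(5.67 − 3.32) = 646.2 J.
Leg (ii): W = 0.
Leg (iii): W = PᵢVᵢ ln(V_f/Vᵢ) = (912.9) ln(3.32/5.67) = -488.6 J.
W_net = 646.2 − 488.6 = 157.7 J.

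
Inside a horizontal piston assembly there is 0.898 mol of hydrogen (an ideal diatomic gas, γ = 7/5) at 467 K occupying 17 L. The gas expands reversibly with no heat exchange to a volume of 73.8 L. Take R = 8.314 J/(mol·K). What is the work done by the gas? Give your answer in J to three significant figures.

Adiabatic: TV^(γ−1) = const with γ = 7/5.
T₂ = T₁ (V₁/V₂)^(γ−1) = 467 × (17/73.8)^0.4 = 467 × 0.5558 = 259.6 K.
W_by = nCᵥ(T₁ − T₂) = (0.898)(20.79)(467 − 259.6) = 3871 J.

W ≈ 3870 J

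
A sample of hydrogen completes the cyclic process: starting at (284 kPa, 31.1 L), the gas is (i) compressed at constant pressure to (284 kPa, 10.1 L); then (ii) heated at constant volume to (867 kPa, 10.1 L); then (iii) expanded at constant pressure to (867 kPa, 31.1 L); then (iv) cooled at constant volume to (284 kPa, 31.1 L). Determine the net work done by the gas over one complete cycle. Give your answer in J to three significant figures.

Constant-volume legs do no work.
W(i) = (284)(10.1 − 31.1) = -5964 J; W(iii) = (867)(31.1 − 10.1) = 18207 J.
W_net = -5964 + 18207 = 12243 J (the clockwise enclosed area).

W_net ≈ 12200 J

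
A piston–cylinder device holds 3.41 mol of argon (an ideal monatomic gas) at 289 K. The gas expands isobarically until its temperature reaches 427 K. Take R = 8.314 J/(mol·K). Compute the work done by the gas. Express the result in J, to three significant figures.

Isobaric: W = P ΔV = nR ΔT.
W = (3.41)(8.314)(427 − 289) = 3912 J.

W ≈ 3910 J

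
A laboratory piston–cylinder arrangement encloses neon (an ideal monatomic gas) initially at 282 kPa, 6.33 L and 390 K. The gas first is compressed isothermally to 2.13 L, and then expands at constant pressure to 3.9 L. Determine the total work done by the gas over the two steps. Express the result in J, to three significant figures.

W_total ≈ -461 J

Step 1 (isothermal): W = P₁V₁ ln(V₂/V₁) = (1785) ln(2.13/6.33) = -1944 J.
After step 1: P = 838.1 kPa, V = 2.13 L, T = 390 K.
Step 2 (isobaric): W = PΔV = (838.1 kPa)(3.9 − 2.13 L) = 1483 J.
W_total = -1944 + 1483 = -460.9 J.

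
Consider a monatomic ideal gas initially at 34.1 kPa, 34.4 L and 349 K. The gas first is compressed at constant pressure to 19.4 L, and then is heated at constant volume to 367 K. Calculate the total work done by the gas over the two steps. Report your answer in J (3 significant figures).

Step 1 (isobaric): W = PΔV = (34.1 kPa)(19.4 − 34.4 L) = -511.5 J.
Step 2 (isochoric): W = 0 (constant volume).
W_total = -511.5 + 0 = -511.5 J.

W_total ≈ -512 J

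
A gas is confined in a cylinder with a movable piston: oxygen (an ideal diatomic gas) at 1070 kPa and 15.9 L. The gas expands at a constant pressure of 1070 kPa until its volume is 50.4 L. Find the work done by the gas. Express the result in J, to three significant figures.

Isobaric: W = P ΔV.
W = (1070 kPa)(50.4 − 15.9 L) = (1070)(34.5) = 36915 J.

W ≈ 36900 J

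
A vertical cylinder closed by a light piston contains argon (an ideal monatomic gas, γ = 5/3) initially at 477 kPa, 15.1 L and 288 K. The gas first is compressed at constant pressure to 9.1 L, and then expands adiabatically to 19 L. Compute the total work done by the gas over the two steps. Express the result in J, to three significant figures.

W_total ≈ -337 J

Step 1 (isobaric): W = PΔV = (477 kPa)(9.1 − 15.1 L) = -2862 J.
After step 1: P = 477 kPa, V = 9.1 L, T = 173.6 K.
Step 2 (adiabatic): W = (P₁V₁ − P₂V₂)/(γ−1) = (4341 − 2657)/0.667 = 2525 J.
W_total = -2862 + 2525 = -336.7 J.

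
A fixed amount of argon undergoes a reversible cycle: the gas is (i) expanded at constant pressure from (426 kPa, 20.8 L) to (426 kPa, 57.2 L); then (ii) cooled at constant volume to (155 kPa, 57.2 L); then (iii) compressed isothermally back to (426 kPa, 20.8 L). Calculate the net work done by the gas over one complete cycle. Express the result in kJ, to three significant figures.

W_net ≈ 6.54 kJ

Leg (i): W = PΔV = (426)(57.2 − 20.8) = 15506 J.
Leg (ii): W = 0.
Leg (iii): W = PᵢVᵢ ln(V_f/Vᵢ) = (8866) ln(20.8/57.2) = -8969 J.
W_net = 15506 − 8969 = 6538 J.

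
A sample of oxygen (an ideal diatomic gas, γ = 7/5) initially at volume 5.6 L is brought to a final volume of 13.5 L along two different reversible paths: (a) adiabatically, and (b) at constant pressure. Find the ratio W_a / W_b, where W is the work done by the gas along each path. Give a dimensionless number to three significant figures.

W_a / W_b ≈ 0.526

Path (a) adiabatic: W = P₁V₁(1 − (V₁/V₂)^(γ−1))/(γ−1) → W_a/(P₁V₁) = 0.7417.
Path (b) isobaric: W = P₁(V₂ − V₁) → W_b/(P₁V₁) = 1.411.
W_a / W_b = 0.7417 / 1.411 = 0.5258.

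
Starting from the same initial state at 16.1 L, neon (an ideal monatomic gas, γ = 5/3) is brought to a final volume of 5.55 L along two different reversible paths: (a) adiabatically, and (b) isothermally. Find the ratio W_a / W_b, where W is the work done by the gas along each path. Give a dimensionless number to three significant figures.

Path (a) adiabatic: W = P₁V₁(1 − (V₁/V₂)^(γ−1))/(γ−1) → W_a/(P₁V₁) = -1.551.
Path (b) isothermal: W = P₁V₁ ln(V₂/V₁) → W_b/(P₁V₁) = -1.065.
W_a / W_b = -1.551 / -1.065 = 1.456.

W_a / W_b ≈ 1.46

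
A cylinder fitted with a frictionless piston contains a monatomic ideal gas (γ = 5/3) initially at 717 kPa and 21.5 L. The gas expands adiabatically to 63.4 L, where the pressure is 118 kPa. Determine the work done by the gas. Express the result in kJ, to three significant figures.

Adiabatic: W = (P₁V₁ − P₂V₂)/(γ − 1) with γ = 5/3.
P₁V₁ = 15416 J, P₂V₂ = 7481 J.
W = (15416 − 7481) / 0.6667 = 11901 J.

W ≈ 11.9 kJ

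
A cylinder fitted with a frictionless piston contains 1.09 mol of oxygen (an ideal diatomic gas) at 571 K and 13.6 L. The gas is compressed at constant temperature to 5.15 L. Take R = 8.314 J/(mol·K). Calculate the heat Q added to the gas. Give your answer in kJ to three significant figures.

Q ≈ -5.02 kJ

Isothermal ⇒ ΔU = 0, so Q = W = nRT ln(V₂/V₁).
Q = (1.09)(8.314)(571) ln(5.15/13.6) = 5175 × -0.9711 = -5025 J.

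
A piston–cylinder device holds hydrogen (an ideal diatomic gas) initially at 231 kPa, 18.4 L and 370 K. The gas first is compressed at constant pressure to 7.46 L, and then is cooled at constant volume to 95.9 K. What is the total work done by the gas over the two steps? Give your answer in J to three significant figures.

Step 1 (isobaric): W = PΔV = (231 kPa)(7.46 − 18.4 L) = -2527 J.
Step 2 (isochoric): W = 0 (constant volume).
W_total = -2527 + 0 = -2527 J.

W_total ≈ -2530 J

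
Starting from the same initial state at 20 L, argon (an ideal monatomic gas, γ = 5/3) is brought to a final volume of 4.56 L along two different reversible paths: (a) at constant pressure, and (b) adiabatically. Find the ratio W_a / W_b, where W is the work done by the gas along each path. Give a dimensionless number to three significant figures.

Path (a) isobaric: W = P₁(V₂ − V₁) → W_a/(P₁V₁) = -0.772.
Path (b) adiabatic: W = P₁V₁(1 − (V₁/V₂)^(γ−1))/(γ−1) → W_b/(P₁V₁) = -2.519.
W_a / W_b = -0.772 / -2.519 = 0.3065.

W_a / W_b ≈ 0.306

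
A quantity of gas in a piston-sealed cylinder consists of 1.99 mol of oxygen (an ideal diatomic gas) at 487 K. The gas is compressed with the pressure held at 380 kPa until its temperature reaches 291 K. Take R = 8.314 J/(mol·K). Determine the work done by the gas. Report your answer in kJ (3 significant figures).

W ≈ -3.24 kJ

Isobaric: W = P ΔV = nR ΔT.
W = (1.99)(8.314)(291 − 487) = -3243 J.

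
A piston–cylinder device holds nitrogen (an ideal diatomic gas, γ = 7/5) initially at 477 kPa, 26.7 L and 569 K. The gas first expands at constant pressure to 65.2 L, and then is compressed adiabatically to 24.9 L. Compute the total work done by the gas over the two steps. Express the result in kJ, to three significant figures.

Step 1 (isobaric): W = PΔV = (477 kPa)(65.2 − 26.7 L) = 18364 J.
After step 1: P = 477 kPa, V = 65.2 L, T = 1389 K.
Step 2 (adiabatic): W = (P₁V₁ − P₂V₂)/(γ−1) = (31100 − 45707)/0.4 = -36517 J.
W_total = 18364 − 36517 = -18153 J.

W_total ≈ -18.2 kJ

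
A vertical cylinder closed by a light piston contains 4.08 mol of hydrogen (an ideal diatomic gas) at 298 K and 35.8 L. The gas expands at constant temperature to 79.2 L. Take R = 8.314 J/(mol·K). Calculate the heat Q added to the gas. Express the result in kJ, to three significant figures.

Isothermal ⇒ ΔU = 0, so Q = W = nRT ln(V₂/V₁).
Q = (4.08)(8.314)(298) ln(79.2/35.8) = 10108 × 0.794 = 8026 J.

Q ≈ 8.03 kJ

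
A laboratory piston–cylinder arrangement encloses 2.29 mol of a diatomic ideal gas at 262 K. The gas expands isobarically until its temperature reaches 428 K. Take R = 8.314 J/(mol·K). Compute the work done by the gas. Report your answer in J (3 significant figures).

W ≈ 3160 J

Isobaric: W = P ΔV = nR ΔT.
W = (2.29)(8.314)(428 − 262) = 3160 J.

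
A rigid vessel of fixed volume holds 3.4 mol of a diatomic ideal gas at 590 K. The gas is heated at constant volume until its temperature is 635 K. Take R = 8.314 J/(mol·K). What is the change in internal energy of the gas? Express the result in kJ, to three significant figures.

ΔU ≈ 3.18 kJ

Constant volume ⇒ W = 0, so Q = ΔU = nCᵥΔT with Cᵥ = 5R/2 = 20.79 J/(mol·K).
ΔU = (3.4)(20.79)(635 − 590) = 3180 J.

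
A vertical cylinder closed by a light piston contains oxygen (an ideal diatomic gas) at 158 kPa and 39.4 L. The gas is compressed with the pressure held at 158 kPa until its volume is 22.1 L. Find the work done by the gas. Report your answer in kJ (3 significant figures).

W ≈ -2.73 kJ

Isobaric: W = P ΔV.
W = (158 kPa)(22.1 − 39.4 L) = (158)(-17.3) = -2733 J.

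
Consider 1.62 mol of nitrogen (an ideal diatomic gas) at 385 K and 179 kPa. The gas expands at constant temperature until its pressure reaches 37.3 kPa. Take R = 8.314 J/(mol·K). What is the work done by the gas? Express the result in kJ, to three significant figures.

W ≈ 8.13 kJ

Isothermal process: W = nRT ln(V₂/V₁) = nRT ln(P₁/P₂).
W = (1.62)(8.314)(385) × ln(179/37.3)
  = 5185 × ln(4.799) = 5185 × 1.568
W_by_gas = 8133 J.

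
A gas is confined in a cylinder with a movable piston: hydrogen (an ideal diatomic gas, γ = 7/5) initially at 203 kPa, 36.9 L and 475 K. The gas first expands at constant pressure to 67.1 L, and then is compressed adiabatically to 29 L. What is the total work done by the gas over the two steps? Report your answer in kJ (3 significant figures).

W_total ≈ -7.45 kJ

Step 1 (isobaric): W = PΔV = (203 kPa)(67.1 − 36.9 L) = 6131 J.
After step 1: P = 203 kPa, V = 67.1 L, T = 863.8 K.
Step 2 (adiabatic): W = (P₁V₁ − P₂V₂)/(γ−1) = (13621 − 19052)/0.4 = -13578 J.
W_total = 6131 − 13578 = -7447 J.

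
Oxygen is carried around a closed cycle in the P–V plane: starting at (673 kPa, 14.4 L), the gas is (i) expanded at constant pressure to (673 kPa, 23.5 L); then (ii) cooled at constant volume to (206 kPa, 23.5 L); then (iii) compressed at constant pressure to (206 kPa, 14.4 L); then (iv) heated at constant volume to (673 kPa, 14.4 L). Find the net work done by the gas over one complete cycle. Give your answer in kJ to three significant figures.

Constant-volume legs do no work.
W(i) = (673)(23.5 − 14.4) = 6124 J; W(iii) = (206)(14.4 − 23.5) = -1875 J.
W_net = 6124 − 1875 = 4250 J (the clockwise enclosed area).

W_net ≈ 4.25 kJ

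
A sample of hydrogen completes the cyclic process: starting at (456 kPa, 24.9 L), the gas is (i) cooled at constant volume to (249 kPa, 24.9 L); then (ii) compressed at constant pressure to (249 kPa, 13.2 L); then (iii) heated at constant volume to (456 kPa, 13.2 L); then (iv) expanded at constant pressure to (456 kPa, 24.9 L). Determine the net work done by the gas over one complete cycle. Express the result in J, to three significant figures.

W_net ≈ 2420 J

Constant-volume legs do no work.
W(ii) = (249)(13.2 − 24.9) = -2913 J; W(iv) = (456)(24.9 − 13.2) = 5335 J.
W_net = -2913 + 5335 = 2422 J (the clockwise enclosed area).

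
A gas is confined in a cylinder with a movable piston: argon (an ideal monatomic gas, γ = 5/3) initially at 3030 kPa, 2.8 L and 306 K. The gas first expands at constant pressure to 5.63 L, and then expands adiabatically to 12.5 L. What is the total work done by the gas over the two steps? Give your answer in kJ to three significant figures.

W_total ≈ 19.1 kJ

Step 1 (isobaric): W = PΔV = (3030 kPa)(5.63 − 2.8 L) = 8575 J.
After step 1: P = 3030 kPa, V = 5.63 L, T = 615.3 K.
Step 2 (adiabatic): W = (P₁V₁ − P₂V₂)/(γ−1) = (17059 − 10023)/0.667 = 10553 J.
W_total = 8575 + 10553 = 19128 J.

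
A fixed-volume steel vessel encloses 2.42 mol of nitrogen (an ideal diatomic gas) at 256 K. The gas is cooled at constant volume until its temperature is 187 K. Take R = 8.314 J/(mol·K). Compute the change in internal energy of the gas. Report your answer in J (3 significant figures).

ΔU ≈ -3470 J

Constant volume ⇒ W = 0, so Q = ΔU = nCᵥΔT with Cᵥ = 5R/2 = 20.79 J/(mol·K).
ΔU = (2.42)(20.79)(187 − 256) = -3471 J.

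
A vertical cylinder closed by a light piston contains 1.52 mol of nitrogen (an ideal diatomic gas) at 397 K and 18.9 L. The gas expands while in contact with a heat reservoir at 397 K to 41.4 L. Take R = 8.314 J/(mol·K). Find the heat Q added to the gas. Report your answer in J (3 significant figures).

Q ≈ 3930 J

Isothermal ⇒ ΔU = 0, so Q = W = nRT ln(V₂/V₁).
Q = (1.52)(8.314)(397) ln(41.4/18.9) = 5017 × 0.7841 = 3934 J.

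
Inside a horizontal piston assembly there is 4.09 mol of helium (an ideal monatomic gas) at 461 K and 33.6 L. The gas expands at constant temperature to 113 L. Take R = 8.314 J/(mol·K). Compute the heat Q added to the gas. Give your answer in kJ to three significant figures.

Q ≈ 19.0 kJ

Isothermal ⇒ ΔU = 0, so Q = W = nRT ln(V₂/V₁).
Q = (4.09)(8.314)(461) ln(113/33.6) = 15676 × 1.213 = 19013 J.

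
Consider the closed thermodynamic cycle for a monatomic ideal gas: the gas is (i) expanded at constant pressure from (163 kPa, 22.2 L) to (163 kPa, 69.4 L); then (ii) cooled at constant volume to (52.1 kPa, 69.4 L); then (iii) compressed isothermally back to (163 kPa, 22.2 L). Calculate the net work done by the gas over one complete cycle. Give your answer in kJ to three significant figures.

Leg (i): W = PΔV = (163)(69.4 − 22.2) = 7694 J.
Leg (ii): W = 0.
Leg (iii): W = PᵢVᵢ ln(V_f/Vᵢ) = (3616) ln(22.2/69.4) = -4121 J.
W_net = 7694 − 4121 = 3572 J.

W_net ≈ 3.57 kJ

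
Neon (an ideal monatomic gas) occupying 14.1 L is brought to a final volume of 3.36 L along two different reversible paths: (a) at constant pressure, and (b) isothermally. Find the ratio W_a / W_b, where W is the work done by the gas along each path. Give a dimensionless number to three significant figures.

W_a / W_b ≈ 0.531

Path (a) isobaric: W = P₁(V₂ − V₁) → W_a/(P₁V₁) = -0.7617.
Path (b) isothermal: W = P₁V₁ ln(V₂/V₁) → W_b/(P₁V₁) = -1.434.
W_a / W_b = -0.7617 / -1.434 = 0.5311.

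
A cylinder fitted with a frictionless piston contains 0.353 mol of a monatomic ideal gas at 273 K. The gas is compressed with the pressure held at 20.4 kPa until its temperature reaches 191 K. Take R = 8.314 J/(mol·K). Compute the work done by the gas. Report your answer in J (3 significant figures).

Isobaric: W = P ΔV = nR ΔT.
W = (0.353)(8.314)(191 − 273) = -240.7 J.

W ≈ -241 J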